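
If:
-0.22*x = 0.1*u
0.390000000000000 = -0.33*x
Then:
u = 2.60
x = -1.18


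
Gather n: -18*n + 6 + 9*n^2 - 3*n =9*n^2 - 21*n + 6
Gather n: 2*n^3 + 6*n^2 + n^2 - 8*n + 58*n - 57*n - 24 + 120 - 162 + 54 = 2*n^3 + 7*n^2 - 7*n - 12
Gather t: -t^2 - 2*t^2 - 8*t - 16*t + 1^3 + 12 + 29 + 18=-3*t^2 - 24*t + 60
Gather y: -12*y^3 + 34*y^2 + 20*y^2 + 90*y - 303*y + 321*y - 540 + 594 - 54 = -12*y^3 + 54*y^2 + 108*y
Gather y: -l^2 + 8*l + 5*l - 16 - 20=-l^2 + 13*l - 36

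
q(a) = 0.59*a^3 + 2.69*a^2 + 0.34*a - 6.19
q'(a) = 1.77*a^2 + 5.38*a + 0.34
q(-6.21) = -45.86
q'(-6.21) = 35.19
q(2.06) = 11.08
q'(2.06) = 18.93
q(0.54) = -5.13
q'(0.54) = 3.76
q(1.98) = 9.61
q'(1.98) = 17.93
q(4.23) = 88.04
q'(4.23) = 54.77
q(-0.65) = -5.44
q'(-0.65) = -2.41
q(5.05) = 140.11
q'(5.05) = 72.65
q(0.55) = -5.09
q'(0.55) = 3.83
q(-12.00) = -642.43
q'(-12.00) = 190.66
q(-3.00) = 1.07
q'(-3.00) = 0.13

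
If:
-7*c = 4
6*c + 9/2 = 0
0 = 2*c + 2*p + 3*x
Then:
No Solution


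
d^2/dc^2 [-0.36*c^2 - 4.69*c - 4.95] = -0.720000000000000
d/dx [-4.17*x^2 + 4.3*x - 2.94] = 4.3 - 8.34*x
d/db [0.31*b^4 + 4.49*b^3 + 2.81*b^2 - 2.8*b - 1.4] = 1.24*b^3 + 13.47*b^2 + 5.62*b - 2.8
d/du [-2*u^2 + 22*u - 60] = 22 - 4*u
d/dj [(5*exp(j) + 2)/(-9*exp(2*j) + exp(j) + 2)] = ((5*exp(j) + 2)*(18*exp(j) - 1) - 45*exp(2*j) + 5*exp(j) + 10)*exp(j)/(-9*exp(2*j) + exp(j) + 2)^2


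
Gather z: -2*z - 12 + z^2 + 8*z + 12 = z^2 + 6*z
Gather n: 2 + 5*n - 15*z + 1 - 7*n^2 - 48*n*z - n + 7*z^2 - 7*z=-7*n^2 + n*(4 - 48*z) + 7*z^2 - 22*z + 3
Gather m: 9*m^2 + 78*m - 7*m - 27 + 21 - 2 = 9*m^2 + 71*m - 8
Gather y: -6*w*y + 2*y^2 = -6*w*y + 2*y^2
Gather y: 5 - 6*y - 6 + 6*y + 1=0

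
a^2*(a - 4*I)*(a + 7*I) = a^4 + 3*I*a^3 + 28*a^2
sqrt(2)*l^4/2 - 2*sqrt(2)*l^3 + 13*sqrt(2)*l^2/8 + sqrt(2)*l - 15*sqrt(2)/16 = (l - 5/2)*(l - 3/2)*(l - sqrt(2)/2)*(sqrt(2)*l/2 + 1/2)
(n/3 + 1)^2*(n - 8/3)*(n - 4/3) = n^4/9 + 2*n^3/9 - 103*n^2/81 - 44*n/27 + 32/9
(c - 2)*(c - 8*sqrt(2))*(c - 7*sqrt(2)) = c^3 - 15*sqrt(2)*c^2 - 2*c^2 + 30*sqrt(2)*c + 112*c - 224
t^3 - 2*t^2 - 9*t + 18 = (t - 3)*(t - 2)*(t + 3)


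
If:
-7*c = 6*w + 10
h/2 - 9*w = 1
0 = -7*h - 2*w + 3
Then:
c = -607/448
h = 29/64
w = -11/128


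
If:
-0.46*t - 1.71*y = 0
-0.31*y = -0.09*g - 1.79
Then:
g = 3.44444444444444*y - 19.8888888888889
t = -3.71739130434783*y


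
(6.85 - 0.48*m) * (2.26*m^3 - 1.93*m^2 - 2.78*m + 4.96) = -1.0848*m^4 + 16.4074*m^3 - 11.8861*m^2 - 21.4238*m + 33.976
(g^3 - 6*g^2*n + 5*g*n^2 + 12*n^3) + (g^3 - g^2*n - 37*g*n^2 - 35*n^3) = 2*g^3 - 7*g^2*n - 32*g*n^2 - 23*n^3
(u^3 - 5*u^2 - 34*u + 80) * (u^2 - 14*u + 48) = u^5 - 19*u^4 + 84*u^3 + 316*u^2 - 2752*u + 3840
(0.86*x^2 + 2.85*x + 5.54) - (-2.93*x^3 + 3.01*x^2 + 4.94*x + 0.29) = 2.93*x^3 - 2.15*x^2 - 2.09*x + 5.25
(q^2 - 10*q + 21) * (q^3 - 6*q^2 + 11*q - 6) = q^5 - 16*q^4 + 92*q^3 - 242*q^2 + 291*q - 126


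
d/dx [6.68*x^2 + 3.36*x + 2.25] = 13.36*x + 3.36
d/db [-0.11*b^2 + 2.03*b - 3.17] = 2.03 - 0.22*b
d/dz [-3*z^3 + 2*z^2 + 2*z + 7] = -9*z^2 + 4*z + 2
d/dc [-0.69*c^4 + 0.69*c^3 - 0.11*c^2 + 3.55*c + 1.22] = -2.76*c^3 + 2.07*c^2 - 0.22*c + 3.55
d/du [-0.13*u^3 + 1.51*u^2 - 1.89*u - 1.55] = -0.39*u^2 + 3.02*u - 1.89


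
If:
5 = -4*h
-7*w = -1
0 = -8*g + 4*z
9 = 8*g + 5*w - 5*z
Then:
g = -29/7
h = -5/4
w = 1/7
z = -58/7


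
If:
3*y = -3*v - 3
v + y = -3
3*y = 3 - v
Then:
No Solution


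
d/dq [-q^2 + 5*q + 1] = 5 - 2*q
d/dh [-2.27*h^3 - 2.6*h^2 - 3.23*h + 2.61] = -6.81*h^2 - 5.2*h - 3.23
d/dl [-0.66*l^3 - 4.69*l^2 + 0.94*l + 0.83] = -1.98*l^2 - 9.38*l + 0.94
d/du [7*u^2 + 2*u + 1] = 14*u + 2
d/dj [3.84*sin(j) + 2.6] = 3.84*cos(j)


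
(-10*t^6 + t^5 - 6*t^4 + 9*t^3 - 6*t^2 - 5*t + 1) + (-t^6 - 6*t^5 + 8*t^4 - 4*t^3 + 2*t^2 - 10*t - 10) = -11*t^6 - 5*t^5 + 2*t^4 + 5*t^3 - 4*t^2 - 15*t - 9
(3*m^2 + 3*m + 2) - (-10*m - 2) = 3*m^2 + 13*m + 4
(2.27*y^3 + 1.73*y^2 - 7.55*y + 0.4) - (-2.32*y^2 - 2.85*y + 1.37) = 2.27*y^3 + 4.05*y^2 - 4.7*y - 0.97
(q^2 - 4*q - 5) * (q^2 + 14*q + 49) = q^4 + 10*q^3 - 12*q^2 - 266*q - 245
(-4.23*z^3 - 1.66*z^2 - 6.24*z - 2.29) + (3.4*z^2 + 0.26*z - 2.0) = -4.23*z^3 + 1.74*z^2 - 5.98*z - 4.29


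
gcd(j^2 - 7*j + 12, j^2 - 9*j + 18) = j - 3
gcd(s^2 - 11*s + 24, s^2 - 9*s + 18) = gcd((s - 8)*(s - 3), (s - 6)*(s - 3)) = s - 3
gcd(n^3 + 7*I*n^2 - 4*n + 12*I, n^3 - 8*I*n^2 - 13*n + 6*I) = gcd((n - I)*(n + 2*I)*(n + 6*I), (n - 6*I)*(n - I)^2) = n - I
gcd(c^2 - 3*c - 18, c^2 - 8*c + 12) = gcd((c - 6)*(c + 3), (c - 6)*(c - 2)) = c - 6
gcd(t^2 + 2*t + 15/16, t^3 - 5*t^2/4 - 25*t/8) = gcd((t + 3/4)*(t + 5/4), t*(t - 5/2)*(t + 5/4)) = t + 5/4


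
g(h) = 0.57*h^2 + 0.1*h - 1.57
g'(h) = 1.14*h + 0.1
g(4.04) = 8.14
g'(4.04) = 4.71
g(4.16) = 8.71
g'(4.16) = 4.84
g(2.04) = 1.01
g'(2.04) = 2.43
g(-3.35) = 4.49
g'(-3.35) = -3.72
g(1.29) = -0.49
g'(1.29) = 1.57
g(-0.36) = -1.53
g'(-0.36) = -0.31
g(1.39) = -0.33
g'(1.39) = 1.68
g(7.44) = 30.73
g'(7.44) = 8.58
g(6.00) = 19.55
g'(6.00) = 6.94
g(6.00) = 19.55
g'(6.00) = 6.94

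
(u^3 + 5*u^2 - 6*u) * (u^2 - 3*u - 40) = u^5 + 2*u^4 - 61*u^3 - 182*u^2 + 240*u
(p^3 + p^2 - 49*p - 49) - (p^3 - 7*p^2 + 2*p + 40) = 8*p^2 - 51*p - 89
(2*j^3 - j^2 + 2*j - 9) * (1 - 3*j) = -6*j^4 + 5*j^3 - 7*j^2 + 29*j - 9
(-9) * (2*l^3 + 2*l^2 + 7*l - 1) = -18*l^3 - 18*l^2 - 63*l + 9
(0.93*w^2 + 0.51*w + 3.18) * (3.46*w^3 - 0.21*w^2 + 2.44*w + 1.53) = 3.2178*w^5 + 1.5693*w^4 + 13.1649*w^3 + 1.9995*w^2 + 8.5395*w + 4.8654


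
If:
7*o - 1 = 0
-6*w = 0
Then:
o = 1/7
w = 0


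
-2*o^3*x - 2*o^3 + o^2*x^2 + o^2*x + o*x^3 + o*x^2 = (-o + x)*(2*o + x)*(o*x + o)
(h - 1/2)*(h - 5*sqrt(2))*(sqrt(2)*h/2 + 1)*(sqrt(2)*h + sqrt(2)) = h^4 - 4*sqrt(2)*h^3 + h^3/2 - 21*h^2/2 - 2*sqrt(2)*h^2 - 5*h + 2*sqrt(2)*h + 5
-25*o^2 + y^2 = (-5*o + y)*(5*o + y)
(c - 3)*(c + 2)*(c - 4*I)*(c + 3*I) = c^4 - c^3 - I*c^3 + 6*c^2 + I*c^2 - 12*c + 6*I*c - 72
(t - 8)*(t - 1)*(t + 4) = t^3 - 5*t^2 - 28*t + 32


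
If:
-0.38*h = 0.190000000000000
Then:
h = -0.50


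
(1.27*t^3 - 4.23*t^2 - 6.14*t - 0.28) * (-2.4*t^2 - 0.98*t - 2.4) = -3.048*t^5 + 8.9074*t^4 + 15.8334*t^3 + 16.8412*t^2 + 15.0104*t + 0.672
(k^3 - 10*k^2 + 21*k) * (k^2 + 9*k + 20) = k^5 - k^4 - 49*k^3 - 11*k^2 + 420*k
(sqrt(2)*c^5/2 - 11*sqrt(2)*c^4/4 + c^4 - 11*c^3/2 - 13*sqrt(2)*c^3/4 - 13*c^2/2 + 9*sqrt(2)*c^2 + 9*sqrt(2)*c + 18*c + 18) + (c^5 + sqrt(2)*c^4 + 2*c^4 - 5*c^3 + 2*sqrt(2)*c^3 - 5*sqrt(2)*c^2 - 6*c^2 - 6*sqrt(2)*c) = sqrt(2)*c^5/2 + c^5 - 7*sqrt(2)*c^4/4 + 3*c^4 - 21*c^3/2 - 5*sqrt(2)*c^3/4 - 25*c^2/2 + 4*sqrt(2)*c^2 + 3*sqrt(2)*c + 18*c + 18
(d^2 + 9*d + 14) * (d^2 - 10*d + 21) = d^4 - d^3 - 55*d^2 + 49*d + 294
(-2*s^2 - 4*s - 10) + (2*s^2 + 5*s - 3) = s - 13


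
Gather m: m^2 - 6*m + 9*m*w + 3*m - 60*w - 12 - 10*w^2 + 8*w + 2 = m^2 + m*(9*w - 3) - 10*w^2 - 52*w - 10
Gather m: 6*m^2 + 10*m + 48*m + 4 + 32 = 6*m^2 + 58*m + 36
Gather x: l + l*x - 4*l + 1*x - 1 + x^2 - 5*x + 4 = -3*l + x^2 + x*(l - 4) + 3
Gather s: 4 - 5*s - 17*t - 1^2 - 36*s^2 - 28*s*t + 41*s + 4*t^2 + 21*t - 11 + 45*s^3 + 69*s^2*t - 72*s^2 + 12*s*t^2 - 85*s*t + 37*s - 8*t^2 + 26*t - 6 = 45*s^3 + s^2*(69*t - 108) + s*(12*t^2 - 113*t + 73) - 4*t^2 + 30*t - 14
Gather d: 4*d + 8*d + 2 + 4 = 12*d + 6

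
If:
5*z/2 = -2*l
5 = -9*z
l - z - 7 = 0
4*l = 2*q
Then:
No Solution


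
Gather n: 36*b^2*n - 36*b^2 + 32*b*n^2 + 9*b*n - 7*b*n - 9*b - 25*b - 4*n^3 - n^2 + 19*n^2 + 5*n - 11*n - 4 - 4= -36*b^2 - 34*b - 4*n^3 + n^2*(32*b + 18) + n*(36*b^2 + 2*b - 6) - 8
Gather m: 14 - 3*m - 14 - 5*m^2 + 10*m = -5*m^2 + 7*m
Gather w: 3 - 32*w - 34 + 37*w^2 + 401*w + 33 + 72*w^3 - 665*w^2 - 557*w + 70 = 72*w^3 - 628*w^2 - 188*w + 72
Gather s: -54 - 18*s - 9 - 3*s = -21*s - 63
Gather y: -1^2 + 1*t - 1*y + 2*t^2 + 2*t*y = 2*t^2 + t + y*(2*t - 1) - 1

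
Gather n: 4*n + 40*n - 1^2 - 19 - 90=44*n - 110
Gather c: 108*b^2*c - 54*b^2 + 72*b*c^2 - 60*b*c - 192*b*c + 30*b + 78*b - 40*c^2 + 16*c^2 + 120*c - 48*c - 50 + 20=-54*b^2 + 108*b + c^2*(72*b - 24) + c*(108*b^2 - 252*b + 72) - 30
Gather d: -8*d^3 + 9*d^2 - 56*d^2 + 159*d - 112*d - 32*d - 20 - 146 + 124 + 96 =-8*d^3 - 47*d^2 + 15*d + 54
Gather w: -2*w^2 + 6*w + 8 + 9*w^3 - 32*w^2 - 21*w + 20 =9*w^3 - 34*w^2 - 15*w + 28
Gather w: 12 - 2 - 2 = 8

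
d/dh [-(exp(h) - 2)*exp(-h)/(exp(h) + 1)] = (exp(2*h) - 4*exp(h) - 2)*exp(-h)/(exp(2*h) + 2*exp(h) + 1)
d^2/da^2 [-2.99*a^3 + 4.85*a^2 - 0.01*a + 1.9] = 9.7 - 17.94*a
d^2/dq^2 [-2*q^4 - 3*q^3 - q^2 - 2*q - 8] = -24*q^2 - 18*q - 2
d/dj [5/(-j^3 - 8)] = 15*j^2/(j^3 + 8)^2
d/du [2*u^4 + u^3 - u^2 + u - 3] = 8*u^3 + 3*u^2 - 2*u + 1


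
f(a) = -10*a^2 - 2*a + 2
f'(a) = -20*a - 2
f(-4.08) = -156.30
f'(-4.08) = 79.60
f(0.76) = -5.30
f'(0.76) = -17.20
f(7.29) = -544.02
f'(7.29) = -147.80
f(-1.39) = -14.54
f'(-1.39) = 25.80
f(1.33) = -18.35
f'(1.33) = -28.60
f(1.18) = -14.28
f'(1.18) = -25.60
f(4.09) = -173.46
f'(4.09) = -83.80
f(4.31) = -192.38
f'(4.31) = -88.20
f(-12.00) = -1414.00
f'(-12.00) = 238.00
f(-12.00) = -1414.00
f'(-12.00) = 238.00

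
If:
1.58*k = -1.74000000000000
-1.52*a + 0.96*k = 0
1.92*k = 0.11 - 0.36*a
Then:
No Solution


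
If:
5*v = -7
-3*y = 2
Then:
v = -7/5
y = -2/3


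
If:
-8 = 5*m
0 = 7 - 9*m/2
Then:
No Solution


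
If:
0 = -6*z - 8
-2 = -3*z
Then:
No Solution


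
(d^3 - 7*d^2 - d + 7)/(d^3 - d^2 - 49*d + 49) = (d + 1)/(d + 7)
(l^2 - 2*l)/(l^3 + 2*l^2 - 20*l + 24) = l/(l^2 + 4*l - 12)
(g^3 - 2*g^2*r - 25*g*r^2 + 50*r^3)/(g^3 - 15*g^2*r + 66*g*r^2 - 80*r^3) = (-g - 5*r)/(-g + 8*r)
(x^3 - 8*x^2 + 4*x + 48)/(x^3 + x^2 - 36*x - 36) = (x^2 - 2*x - 8)/(x^2 + 7*x + 6)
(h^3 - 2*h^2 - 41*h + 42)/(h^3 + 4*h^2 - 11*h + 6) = (h - 7)/(h - 1)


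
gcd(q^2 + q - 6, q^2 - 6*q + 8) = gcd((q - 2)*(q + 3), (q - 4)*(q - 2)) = q - 2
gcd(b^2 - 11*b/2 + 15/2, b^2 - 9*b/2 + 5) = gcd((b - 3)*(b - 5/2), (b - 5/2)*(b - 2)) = b - 5/2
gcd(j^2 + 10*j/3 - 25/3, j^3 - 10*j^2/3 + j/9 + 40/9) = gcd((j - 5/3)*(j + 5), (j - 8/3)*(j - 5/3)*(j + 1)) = j - 5/3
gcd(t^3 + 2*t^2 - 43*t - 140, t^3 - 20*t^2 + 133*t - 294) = t - 7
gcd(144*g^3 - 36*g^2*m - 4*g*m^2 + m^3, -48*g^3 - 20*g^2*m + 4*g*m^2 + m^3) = 24*g^2 - 2*g*m - m^2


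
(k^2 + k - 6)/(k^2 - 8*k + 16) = (k^2 + k - 6)/(k^2 - 8*k + 16)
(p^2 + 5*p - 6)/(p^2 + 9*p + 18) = (p - 1)/(p + 3)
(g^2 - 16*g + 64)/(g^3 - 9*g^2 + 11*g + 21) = (g^2 - 16*g + 64)/(g^3 - 9*g^2 + 11*g + 21)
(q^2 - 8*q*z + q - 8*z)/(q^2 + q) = (q - 8*z)/q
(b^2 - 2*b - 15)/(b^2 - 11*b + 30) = (b + 3)/(b - 6)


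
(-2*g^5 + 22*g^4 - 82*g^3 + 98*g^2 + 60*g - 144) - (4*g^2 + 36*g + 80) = -2*g^5 + 22*g^4 - 82*g^3 + 94*g^2 + 24*g - 224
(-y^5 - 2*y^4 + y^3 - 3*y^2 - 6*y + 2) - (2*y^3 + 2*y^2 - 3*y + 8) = -y^5 - 2*y^4 - y^3 - 5*y^2 - 3*y - 6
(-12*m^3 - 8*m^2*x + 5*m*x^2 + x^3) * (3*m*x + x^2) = -36*m^4*x - 36*m^3*x^2 + 7*m^2*x^3 + 8*m*x^4 + x^5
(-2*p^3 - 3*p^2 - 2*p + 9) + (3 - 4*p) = -2*p^3 - 3*p^2 - 6*p + 12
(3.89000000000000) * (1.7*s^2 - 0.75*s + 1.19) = 6.613*s^2 - 2.9175*s + 4.6291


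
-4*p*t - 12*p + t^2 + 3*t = (-4*p + t)*(t + 3)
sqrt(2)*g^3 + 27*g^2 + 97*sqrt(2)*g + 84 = (g + 6*sqrt(2))*(g + 7*sqrt(2))*(sqrt(2)*g + 1)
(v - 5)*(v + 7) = v^2 + 2*v - 35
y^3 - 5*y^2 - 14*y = y*(y - 7)*(y + 2)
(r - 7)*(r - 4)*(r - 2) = r^3 - 13*r^2 + 50*r - 56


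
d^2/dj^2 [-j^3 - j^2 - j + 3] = -6*j - 2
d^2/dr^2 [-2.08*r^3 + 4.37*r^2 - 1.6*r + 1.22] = 8.74 - 12.48*r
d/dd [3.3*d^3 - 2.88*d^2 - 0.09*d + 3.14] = 9.9*d^2 - 5.76*d - 0.09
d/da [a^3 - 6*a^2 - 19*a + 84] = 3*a^2 - 12*a - 19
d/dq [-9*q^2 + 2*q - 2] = 2 - 18*q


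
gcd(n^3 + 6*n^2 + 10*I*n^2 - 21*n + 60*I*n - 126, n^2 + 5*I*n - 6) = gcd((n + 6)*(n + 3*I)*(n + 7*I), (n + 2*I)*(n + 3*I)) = n + 3*I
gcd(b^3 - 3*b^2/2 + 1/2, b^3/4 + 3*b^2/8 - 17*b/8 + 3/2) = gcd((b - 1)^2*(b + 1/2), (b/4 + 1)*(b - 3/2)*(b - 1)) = b - 1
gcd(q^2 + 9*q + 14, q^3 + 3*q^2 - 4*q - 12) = q + 2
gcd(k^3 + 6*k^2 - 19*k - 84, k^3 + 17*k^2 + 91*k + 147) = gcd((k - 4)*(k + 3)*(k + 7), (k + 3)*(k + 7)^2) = k^2 + 10*k + 21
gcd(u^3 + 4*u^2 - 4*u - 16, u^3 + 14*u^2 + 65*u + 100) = u + 4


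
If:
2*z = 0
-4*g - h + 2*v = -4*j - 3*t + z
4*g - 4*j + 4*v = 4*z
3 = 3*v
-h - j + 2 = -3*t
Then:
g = -5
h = 3*t + 6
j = -4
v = 1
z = 0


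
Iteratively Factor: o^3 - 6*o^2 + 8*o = (o - 2)*(o^2 - 4*o) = (o - 4)*(o - 2)*(o)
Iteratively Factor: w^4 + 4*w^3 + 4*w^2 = (w)*(w^3 + 4*w^2 + 4*w) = w^2*(w^2 + 4*w + 4) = w^2*(w + 2)*(w + 2)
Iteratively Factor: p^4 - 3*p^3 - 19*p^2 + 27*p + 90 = (p + 3)*(p^3 - 6*p^2 - p + 30) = (p - 3)*(p + 3)*(p^2 - 3*p - 10) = (p - 5)*(p - 3)*(p + 3)*(p + 2)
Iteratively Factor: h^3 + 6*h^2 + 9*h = (h + 3)*(h^2 + 3*h) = h*(h + 3)*(h + 3)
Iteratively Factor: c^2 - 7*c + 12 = (c - 4)*(c - 3)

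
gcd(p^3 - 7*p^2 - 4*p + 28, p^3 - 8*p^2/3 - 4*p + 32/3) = p^2 - 4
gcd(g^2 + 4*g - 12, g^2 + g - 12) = 1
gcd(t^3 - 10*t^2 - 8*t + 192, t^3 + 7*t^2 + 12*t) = t + 4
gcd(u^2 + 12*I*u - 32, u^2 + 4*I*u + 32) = u + 8*I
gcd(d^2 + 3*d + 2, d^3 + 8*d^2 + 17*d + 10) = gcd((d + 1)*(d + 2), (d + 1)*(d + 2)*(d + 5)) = d^2 + 3*d + 2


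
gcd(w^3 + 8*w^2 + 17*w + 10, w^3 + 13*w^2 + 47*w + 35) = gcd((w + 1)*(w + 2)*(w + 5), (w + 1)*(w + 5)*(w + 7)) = w^2 + 6*w + 5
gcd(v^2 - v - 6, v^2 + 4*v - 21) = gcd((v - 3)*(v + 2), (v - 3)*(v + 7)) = v - 3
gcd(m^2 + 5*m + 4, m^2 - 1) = m + 1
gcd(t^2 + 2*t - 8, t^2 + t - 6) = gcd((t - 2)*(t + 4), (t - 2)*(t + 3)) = t - 2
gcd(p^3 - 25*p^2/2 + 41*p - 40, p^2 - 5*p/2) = p - 5/2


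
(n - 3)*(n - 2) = n^2 - 5*n + 6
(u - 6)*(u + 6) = u^2 - 36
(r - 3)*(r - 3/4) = r^2 - 15*r/4 + 9/4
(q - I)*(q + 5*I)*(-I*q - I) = -I*q^3 + 4*q^2 - I*q^2 + 4*q - 5*I*q - 5*I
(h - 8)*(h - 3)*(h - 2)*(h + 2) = h^4 - 11*h^3 + 20*h^2 + 44*h - 96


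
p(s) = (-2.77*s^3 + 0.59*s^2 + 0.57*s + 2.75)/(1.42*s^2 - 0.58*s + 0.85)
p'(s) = (0.58 - 2.84*s)*(-2.77*s^3 + 0.59*s^2 + 0.57*s + 2.75)/(1.42*s^2 - 0.58*s + 0.85)^2 + (-8.31*s^2 + 1.18*s + 0.57)/(1.42*s^2 - 0.58*s + 0.85) = (-3.9334*s^4 + 3.2132*s^3 - 8.2151*s^2 - 6.807*s + 2.0795)/(2.0164*s^4 - 1.6472*s^3 + 2.7504*s^2 - 0.986*s + 0.7225)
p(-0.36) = 2.21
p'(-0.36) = 2.10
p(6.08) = -11.93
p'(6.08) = -2.01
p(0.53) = 2.98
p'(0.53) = -4.14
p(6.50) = -12.78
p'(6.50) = -2.00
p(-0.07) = 3.02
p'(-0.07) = 3.12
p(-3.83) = 6.90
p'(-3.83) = -1.96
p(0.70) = 2.18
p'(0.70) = -5.04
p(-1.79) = 3.03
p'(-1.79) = -1.71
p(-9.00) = 17.05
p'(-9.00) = -1.96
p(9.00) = -17.75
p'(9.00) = -1.98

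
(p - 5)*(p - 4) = p^2 - 9*p + 20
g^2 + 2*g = g*(g + 2)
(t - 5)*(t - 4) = t^2 - 9*t + 20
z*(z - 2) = z^2 - 2*z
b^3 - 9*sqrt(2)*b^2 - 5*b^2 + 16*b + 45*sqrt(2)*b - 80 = (b - 5)*(b - 8*sqrt(2))*(b - sqrt(2))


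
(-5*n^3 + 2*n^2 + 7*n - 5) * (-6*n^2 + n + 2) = 30*n^5 - 17*n^4 - 50*n^3 + 41*n^2 + 9*n - 10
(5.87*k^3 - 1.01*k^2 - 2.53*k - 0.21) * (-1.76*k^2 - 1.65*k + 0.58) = -10.3312*k^5 - 7.9079*k^4 + 9.5239*k^3 + 3.9583*k^2 - 1.1209*k - 0.1218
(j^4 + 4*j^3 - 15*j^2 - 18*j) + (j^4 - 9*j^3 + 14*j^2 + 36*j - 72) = 2*j^4 - 5*j^3 - j^2 + 18*j - 72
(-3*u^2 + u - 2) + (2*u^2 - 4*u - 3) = -u^2 - 3*u - 5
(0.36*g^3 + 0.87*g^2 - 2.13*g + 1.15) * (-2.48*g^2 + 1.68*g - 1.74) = -0.8928*g^5 - 1.5528*g^4 + 6.1176*g^3 - 7.9442*g^2 + 5.6382*g - 2.001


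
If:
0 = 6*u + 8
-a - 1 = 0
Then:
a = -1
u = -4/3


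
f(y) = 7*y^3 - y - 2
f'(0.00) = -1.00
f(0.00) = -2.00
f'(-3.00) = 188.00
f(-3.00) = -188.00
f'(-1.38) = 38.99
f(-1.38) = -19.02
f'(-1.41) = 40.75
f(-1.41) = -20.21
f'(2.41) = 120.97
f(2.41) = 93.57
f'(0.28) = 0.65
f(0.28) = -2.13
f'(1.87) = 72.43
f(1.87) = 41.90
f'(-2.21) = 101.57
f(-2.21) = -75.35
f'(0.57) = 5.82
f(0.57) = -1.27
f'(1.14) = 26.29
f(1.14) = 7.23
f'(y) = 21*y^2 - 1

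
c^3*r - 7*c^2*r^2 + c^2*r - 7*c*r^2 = c*(c - 7*r)*(c*r + r)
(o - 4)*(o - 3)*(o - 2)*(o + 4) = o^4 - 5*o^3 - 10*o^2 + 80*o - 96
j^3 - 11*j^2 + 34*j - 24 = (j - 6)*(j - 4)*(j - 1)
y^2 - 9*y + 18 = (y - 6)*(y - 3)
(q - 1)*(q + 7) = q^2 + 6*q - 7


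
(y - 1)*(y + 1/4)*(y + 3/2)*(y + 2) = y^4 + 11*y^3/4 + y^2/8 - 25*y/8 - 3/4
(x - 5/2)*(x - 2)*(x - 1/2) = x^3 - 5*x^2 + 29*x/4 - 5/2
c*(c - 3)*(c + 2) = c^3 - c^2 - 6*c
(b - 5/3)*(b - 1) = b^2 - 8*b/3 + 5/3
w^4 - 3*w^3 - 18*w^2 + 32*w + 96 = (w - 4)^2*(w + 2)*(w + 3)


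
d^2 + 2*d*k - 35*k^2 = (d - 5*k)*(d + 7*k)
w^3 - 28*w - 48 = (w - 6)*(w + 2)*(w + 4)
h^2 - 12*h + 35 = (h - 7)*(h - 5)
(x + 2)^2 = x^2 + 4*x + 4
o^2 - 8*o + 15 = (o - 5)*(o - 3)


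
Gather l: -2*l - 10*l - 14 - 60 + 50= -12*l - 24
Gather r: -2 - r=-r - 2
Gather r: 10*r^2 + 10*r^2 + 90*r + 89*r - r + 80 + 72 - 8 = 20*r^2 + 178*r + 144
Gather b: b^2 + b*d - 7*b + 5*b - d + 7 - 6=b^2 + b*(d - 2) - d + 1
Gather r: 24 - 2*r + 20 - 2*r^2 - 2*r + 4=-2*r^2 - 4*r + 48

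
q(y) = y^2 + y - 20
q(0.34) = -19.54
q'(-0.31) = 0.38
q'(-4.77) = -8.54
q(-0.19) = -20.15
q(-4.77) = -2.02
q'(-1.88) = -2.76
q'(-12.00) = -23.00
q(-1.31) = -19.59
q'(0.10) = 1.20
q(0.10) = -19.89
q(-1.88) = -18.35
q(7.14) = 38.12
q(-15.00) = 190.00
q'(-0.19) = 0.62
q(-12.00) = 112.00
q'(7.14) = 15.28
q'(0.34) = 1.68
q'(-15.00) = -29.00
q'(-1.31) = -1.62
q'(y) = 2*y + 1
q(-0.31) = -20.21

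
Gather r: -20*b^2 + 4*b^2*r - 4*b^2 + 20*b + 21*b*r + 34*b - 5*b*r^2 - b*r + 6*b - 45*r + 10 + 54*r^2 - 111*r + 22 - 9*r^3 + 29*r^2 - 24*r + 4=-24*b^2 + 60*b - 9*r^3 + r^2*(83 - 5*b) + r*(4*b^2 + 20*b - 180) + 36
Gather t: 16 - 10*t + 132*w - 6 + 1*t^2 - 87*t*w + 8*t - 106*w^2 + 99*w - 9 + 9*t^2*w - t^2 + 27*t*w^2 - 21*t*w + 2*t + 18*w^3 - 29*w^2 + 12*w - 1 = 9*t^2*w + t*(27*w^2 - 108*w) + 18*w^3 - 135*w^2 + 243*w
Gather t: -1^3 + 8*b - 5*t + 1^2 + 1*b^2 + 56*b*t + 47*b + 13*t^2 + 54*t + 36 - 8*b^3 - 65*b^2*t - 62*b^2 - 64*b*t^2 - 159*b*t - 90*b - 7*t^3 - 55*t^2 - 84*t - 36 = -8*b^3 - 61*b^2 - 35*b - 7*t^3 + t^2*(-64*b - 42) + t*(-65*b^2 - 103*b - 35)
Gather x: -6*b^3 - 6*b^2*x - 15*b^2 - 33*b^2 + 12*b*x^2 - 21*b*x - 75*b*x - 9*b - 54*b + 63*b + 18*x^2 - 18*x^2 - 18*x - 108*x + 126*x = -6*b^3 - 48*b^2 + 12*b*x^2 + x*(-6*b^2 - 96*b)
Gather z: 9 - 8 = 1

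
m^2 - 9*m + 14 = (m - 7)*(m - 2)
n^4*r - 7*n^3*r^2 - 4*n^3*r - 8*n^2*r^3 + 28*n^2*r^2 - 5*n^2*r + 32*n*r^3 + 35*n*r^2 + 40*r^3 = (n - 5)*(n - 8*r)*(n + r)*(n*r + r)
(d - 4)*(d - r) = d^2 - d*r - 4*d + 4*r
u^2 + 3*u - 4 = (u - 1)*(u + 4)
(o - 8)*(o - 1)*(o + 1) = o^3 - 8*o^2 - o + 8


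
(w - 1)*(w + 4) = w^2 + 3*w - 4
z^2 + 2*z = z*(z + 2)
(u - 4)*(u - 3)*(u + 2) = u^3 - 5*u^2 - 2*u + 24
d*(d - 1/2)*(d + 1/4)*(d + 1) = d^4 + 3*d^3/4 - 3*d^2/8 - d/8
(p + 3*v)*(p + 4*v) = p^2 + 7*p*v + 12*v^2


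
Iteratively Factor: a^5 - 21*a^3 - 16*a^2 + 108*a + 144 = (a - 4)*(a^4 + 4*a^3 - 5*a^2 - 36*a - 36) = (a - 4)*(a - 3)*(a^3 + 7*a^2 + 16*a + 12) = (a - 4)*(a - 3)*(a + 3)*(a^2 + 4*a + 4) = (a - 4)*(a - 3)*(a + 2)*(a + 3)*(a + 2)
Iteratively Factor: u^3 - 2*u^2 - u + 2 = (u + 1)*(u^2 - 3*u + 2) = (u - 2)*(u + 1)*(u - 1)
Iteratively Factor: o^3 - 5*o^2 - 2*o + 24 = (o - 4)*(o^2 - o - 6) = (o - 4)*(o + 2)*(o - 3)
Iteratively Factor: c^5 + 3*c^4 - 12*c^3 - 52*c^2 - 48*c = (c + 2)*(c^4 + c^3 - 14*c^2 - 24*c) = (c - 4)*(c + 2)*(c^3 + 5*c^2 + 6*c) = (c - 4)*(c + 2)*(c + 3)*(c^2 + 2*c) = (c - 4)*(c + 2)^2*(c + 3)*(c)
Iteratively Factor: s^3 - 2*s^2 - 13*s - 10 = (s - 5)*(s^2 + 3*s + 2) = (s - 5)*(s + 2)*(s + 1)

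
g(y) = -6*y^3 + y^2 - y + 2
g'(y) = -18*y^2 + 2*y - 1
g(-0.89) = 7.91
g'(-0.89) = -17.04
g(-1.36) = 20.30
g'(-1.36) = -37.01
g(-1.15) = 13.60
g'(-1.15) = -27.10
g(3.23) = -192.99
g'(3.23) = -182.33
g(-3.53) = 281.91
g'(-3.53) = -232.36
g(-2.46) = 99.83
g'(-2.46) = -114.85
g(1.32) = -11.38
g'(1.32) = -29.72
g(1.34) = -11.98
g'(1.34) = -30.64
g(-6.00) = 1340.00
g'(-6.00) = -661.00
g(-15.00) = 20492.00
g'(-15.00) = -4081.00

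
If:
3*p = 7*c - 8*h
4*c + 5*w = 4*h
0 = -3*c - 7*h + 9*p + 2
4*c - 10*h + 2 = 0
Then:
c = 3/4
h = 1/2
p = 5/12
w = -1/5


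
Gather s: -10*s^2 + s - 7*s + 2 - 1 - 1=-10*s^2 - 6*s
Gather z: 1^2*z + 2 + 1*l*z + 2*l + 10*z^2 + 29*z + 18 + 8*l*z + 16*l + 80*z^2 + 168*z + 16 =18*l + 90*z^2 + z*(9*l + 198) + 36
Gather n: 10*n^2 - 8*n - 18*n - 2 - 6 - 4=10*n^2 - 26*n - 12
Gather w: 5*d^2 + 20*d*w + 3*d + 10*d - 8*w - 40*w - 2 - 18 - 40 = 5*d^2 + 13*d + w*(20*d - 48) - 60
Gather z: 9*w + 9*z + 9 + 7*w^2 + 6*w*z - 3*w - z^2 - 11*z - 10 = 7*w^2 + 6*w - z^2 + z*(6*w - 2) - 1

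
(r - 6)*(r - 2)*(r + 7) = r^3 - r^2 - 44*r + 84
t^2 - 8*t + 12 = (t - 6)*(t - 2)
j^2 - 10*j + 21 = (j - 7)*(j - 3)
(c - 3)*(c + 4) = c^2 + c - 12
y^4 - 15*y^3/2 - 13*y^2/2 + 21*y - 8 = (y - 8)*(y - 1)*(y - 1/2)*(y + 2)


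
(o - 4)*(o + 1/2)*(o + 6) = o^3 + 5*o^2/2 - 23*o - 12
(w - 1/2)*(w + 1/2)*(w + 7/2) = w^3 + 7*w^2/2 - w/4 - 7/8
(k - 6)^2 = k^2 - 12*k + 36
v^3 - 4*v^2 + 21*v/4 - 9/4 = (v - 3/2)^2*(v - 1)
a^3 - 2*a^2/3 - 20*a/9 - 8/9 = (a - 2)*(a + 2/3)^2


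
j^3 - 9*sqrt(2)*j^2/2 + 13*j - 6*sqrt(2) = (j - 2*sqrt(2))*(j - 3*sqrt(2)/2)*(j - sqrt(2))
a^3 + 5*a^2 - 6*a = a*(a - 1)*(a + 6)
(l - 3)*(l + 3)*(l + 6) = l^3 + 6*l^2 - 9*l - 54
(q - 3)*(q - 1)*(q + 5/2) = q^3 - 3*q^2/2 - 7*q + 15/2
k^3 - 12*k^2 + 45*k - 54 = (k - 6)*(k - 3)^2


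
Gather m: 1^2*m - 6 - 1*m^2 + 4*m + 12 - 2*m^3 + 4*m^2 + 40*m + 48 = -2*m^3 + 3*m^2 + 45*m + 54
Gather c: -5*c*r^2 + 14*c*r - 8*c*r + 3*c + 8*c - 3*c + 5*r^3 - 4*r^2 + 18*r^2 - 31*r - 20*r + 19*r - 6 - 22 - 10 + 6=c*(-5*r^2 + 6*r + 8) + 5*r^3 + 14*r^2 - 32*r - 32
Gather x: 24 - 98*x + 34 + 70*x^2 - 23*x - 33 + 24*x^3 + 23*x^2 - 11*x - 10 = 24*x^3 + 93*x^2 - 132*x + 15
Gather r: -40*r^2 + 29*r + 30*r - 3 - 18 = -40*r^2 + 59*r - 21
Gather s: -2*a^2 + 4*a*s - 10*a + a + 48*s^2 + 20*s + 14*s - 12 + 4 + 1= -2*a^2 - 9*a + 48*s^2 + s*(4*a + 34) - 7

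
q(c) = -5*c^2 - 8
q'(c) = -10*c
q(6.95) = -249.51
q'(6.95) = -69.50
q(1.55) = -20.01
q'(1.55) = -15.50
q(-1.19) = -15.08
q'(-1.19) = 11.90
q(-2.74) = -45.54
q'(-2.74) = 27.40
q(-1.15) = -14.61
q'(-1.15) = 11.50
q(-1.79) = -24.02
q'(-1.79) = 17.90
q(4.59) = -113.34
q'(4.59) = -45.90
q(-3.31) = -62.78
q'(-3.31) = 33.10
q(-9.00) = -413.00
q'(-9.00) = 90.00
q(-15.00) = -1133.00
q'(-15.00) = 150.00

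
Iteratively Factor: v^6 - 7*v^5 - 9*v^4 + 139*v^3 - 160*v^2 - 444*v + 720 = (v - 3)*(v^5 - 4*v^4 - 21*v^3 + 76*v^2 + 68*v - 240) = (v - 3)^2*(v^4 - v^3 - 24*v^2 + 4*v + 80) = (v - 5)*(v - 3)^2*(v^3 + 4*v^2 - 4*v - 16) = (v - 5)*(v - 3)^2*(v + 2)*(v^2 + 2*v - 8) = (v - 5)*(v - 3)^2*(v - 2)*(v + 2)*(v + 4)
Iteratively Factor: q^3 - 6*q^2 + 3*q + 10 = (q + 1)*(q^2 - 7*q + 10) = (q - 2)*(q + 1)*(q - 5)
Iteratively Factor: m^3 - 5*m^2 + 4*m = (m - 1)*(m^2 - 4*m) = m*(m - 1)*(m - 4)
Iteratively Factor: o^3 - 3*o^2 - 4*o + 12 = (o - 3)*(o^2 - 4) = (o - 3)*(o - 2)*(o + 2)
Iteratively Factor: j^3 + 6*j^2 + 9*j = (j + 3)*(j^2 + 3*j) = j*(j + 3)*(j + 3)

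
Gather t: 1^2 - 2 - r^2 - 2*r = -r^2 - 2*r - 1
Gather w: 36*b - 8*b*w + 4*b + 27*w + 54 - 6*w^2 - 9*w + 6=40*b - 6*w^2 + w*(18 - 8*b) + 60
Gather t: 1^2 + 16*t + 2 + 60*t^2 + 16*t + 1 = 60*t^2 + 32*t + 4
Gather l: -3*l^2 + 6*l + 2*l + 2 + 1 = -3*l^2 + 8*l + 3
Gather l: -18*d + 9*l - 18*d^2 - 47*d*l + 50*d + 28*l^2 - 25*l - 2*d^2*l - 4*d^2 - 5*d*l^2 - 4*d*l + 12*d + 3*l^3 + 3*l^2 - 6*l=-22*d^2 + 44*d + 3*l^3 + l^2*(31 - 5*d) + l*(-2*d^2 - 51*d - 22)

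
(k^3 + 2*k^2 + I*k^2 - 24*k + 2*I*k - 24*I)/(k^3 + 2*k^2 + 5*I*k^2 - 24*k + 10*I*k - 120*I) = (k + I)/(k + 5*I)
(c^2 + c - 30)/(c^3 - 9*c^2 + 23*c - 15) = (c + 6)/(c^2 - 4*c + 3)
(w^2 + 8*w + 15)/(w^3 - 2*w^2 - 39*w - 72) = (w + 5)/(w^2 - 5*w - 24)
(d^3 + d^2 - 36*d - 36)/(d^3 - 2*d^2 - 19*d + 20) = (d^3 + d^2 - 36*d - 36)/(d^3 - 2*d^2 - 19*d + 20)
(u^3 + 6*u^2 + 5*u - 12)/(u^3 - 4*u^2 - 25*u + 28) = (u + 3)/(u - 7)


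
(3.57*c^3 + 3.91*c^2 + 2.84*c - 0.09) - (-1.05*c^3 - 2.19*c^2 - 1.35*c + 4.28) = 4.62*c^3 + 6.1*c^2 + 4.19*c - 4.37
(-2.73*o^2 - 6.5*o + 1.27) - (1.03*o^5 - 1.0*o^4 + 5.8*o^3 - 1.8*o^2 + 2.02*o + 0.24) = -1.03*o^5 + 1.0*o^4 - 5.8*o^3 - 0.93*o^2 - 8.52*o + 1.03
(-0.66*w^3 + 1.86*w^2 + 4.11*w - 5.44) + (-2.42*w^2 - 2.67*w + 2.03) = -0.66*w^3 - 0.56*w^2 + 1.44*w - 3.41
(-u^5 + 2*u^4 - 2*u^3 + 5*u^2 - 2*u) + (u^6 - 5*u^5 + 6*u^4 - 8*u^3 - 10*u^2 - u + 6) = u^6 - 6*u^5 + 8*u^4 - 10*u^3 - 5*u^2 - 3*u + 6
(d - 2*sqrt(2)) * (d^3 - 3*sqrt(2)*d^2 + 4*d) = d^4 - 5*sqrt(2)*d^3 + 16*d^2 - 8*sqrt(2)*d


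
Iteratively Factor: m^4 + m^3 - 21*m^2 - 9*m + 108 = (m - 3)*(m^3 + 4*m^2 - 9*m - 36) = (m - 3)^2*(m^2 + 7*m + 12) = (m - 3)^2*(m + 3)*(m + 4)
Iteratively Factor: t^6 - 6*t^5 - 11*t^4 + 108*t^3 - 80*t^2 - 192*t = (t)*(t^5 - 6*t^4 - 11*t^3 + 108*t^2 - 80*t - 192) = t*(t + 4)*(t^4 - 10*t^3 + 29*t^2 - 8*t - 48) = t*(t - 3)*(t + 4)*(t^3 - 7*t^2 + 8*t + 16) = t*(t - 4)*(t - 3)*(t + 4)*(t^2 - 3*t - 4) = t*(t - 4)^2*(t - 3)*(t + 4)*(t + 1)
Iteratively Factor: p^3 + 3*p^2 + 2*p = (p + 2)*(p^2 + p) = (p + 1)*(p + 2)*(p)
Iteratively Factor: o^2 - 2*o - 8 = (o + 2)*(o - 4)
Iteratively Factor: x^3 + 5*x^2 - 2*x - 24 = (x + 3)*(x^2 + 2*x - 8) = (x + 3)*(x + 4)*(x - 2)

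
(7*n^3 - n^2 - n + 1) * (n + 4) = 7*n^4 + 27*n^3 - 5*n^2 - 3*n + 4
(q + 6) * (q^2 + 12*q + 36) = q^3 + 18*q^2 + 108*q + 216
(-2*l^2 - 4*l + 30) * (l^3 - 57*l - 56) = -2*l^5 - 4*l^4 + 144*l^3 + 340*l^2 - 1486*l - 1680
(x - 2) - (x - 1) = -1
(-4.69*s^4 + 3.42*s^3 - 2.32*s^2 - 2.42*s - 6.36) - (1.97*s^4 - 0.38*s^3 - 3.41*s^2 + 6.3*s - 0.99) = -6.66*s^4 + 3.8*s^3 + 1.09*s^2 - 8.72*s - 5.37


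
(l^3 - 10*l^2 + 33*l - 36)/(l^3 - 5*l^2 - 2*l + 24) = (l - 3)/(l + 2)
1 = 1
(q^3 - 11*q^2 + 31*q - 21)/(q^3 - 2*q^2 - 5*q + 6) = (q - 7)/(q + 2)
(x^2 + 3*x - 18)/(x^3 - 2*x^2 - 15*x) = (-x^2 - 3*x + 18)/(x*(-x^2 + 2*x + 15))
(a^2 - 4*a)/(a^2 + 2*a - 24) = a/(a + 6)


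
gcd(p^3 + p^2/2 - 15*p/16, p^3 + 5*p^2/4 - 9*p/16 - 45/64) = p^2 + p/2 - 15/16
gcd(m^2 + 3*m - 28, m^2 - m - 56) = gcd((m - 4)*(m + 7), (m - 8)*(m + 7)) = m + 7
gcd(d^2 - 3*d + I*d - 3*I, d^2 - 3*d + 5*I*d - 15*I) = d - 3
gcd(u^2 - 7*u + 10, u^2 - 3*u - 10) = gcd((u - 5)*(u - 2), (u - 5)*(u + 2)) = u - 5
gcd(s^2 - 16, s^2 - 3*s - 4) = s - 4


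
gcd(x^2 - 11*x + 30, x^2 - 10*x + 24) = x - 6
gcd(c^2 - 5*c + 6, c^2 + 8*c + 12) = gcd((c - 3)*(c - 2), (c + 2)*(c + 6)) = 1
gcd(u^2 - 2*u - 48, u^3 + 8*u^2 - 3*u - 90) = u + 6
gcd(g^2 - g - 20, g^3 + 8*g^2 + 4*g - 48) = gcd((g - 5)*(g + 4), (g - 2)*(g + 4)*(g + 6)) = g + 4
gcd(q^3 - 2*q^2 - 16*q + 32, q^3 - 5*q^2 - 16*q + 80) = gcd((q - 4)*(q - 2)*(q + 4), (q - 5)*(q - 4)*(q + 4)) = q^2 - 16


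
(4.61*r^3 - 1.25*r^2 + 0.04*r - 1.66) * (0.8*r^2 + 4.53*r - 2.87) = 3.688*r^5 + 19.8833*r^4 - 18.8612*r^3 + 2.4407*r^2 - 7.6346*r + 4.7642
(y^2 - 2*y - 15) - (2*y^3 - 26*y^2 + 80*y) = -2*y^3 + 27*y^2 - 82*y - 15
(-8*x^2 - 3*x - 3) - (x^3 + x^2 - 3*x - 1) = -x^3 - 9*x^2 - 2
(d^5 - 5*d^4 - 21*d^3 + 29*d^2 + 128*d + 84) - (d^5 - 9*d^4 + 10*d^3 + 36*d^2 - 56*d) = 4*d^4 - 31*d^3 - 7*d^2 + 184*d + 84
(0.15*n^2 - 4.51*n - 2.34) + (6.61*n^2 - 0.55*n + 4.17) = 6.76*n^2 - 5.06*n + 1.83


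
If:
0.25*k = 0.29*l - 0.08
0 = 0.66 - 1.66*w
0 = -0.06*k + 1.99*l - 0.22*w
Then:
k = -0.28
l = 0.04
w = 0.40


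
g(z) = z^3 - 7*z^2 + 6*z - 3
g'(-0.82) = 19.50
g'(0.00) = 6.00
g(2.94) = -20.45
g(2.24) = -13.44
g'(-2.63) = 63.57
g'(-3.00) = 75.00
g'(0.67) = -2.03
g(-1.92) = -47.40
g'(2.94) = -9.23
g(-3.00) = -111.00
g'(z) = 3*z^2 - 14*z + 6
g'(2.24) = -10.31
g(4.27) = -27.16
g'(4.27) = 0.92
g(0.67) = -1.82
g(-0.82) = -13.18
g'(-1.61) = 36.32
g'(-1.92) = 43.94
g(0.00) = -3.00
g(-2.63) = -85.39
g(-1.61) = -34.98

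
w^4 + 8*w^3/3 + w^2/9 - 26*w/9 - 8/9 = (w - 1)*(w + 1/3)*(w + 4/3)*(w + 2)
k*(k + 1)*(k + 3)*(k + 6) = k^4 + 10*k^3 + 27*k^2 + 18*k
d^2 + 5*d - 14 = (d - 2)*(d + 7)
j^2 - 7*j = j*(j - 7)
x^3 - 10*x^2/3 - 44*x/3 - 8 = (x - 6)*(x + 2/3)*(x + 2)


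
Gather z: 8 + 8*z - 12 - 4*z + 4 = 4*z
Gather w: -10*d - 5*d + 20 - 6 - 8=6 - 15*d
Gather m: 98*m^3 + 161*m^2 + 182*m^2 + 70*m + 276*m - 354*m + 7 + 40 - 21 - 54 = 98*m^3 + 343*m^2 - 8*m - 28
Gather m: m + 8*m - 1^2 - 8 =9*m - 9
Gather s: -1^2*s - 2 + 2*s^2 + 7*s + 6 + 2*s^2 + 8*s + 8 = 4*s^2 + 14*s + 12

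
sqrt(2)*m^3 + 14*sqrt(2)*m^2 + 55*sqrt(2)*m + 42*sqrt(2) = (m + 6)*(m + 7)*(sqrt(2)*m + sqrt(2))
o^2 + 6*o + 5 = (o + 1)*(o + 5)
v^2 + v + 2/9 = (v + 1/3)*(v + 2/3)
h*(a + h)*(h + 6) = a*h^2 + 6*a*h + h^3 + 6*h^2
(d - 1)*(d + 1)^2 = d^3 + d^2 - d - 1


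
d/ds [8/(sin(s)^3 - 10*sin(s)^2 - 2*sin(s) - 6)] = 8*(-3*sin(s)^2 + 20*sin(s) + 2)*cos(s)/(sin(s)^3 - 10*sin(s)^2 - 2*sin(s) - 6)^2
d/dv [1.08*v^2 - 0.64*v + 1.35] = 2.16*v - 0.64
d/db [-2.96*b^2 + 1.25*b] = 1.25 - 5.92*b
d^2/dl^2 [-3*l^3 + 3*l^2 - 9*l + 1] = 6 - 18*l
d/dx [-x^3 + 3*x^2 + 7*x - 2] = -3*x^2 + 6*x + 7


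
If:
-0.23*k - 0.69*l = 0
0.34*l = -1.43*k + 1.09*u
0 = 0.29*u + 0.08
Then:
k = -0.23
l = 0.08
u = -0.28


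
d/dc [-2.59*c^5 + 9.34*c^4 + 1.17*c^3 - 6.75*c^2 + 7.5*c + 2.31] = -12.95*c^4 + 37.36*c^3 + 3.51*c^2 - 13.5*c + 7.5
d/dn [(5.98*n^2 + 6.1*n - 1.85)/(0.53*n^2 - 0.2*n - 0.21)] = (-4.429*n^2 - 0.5506*n - 1.651)/(0.2809*n^4 - 0.212*n^3 - 0.1826*n^2 + 0.084*n + 0.0441)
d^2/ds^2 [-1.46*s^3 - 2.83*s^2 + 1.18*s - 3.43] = -8.76*s - 5.66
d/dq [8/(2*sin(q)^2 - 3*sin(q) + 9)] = 8*(3 - 4*sin(q))*cos(q)/(-3*sin(q) - cos(2*q) + 10)^2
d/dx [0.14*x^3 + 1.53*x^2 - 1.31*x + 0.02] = 0.42*x^2 + 3.06*x - 1.31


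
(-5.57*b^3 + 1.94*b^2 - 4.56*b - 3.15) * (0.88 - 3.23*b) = 17.9911*b^4 - 11.1678*b^3 + 16.436*b^2 + 6.1617*b - 2.772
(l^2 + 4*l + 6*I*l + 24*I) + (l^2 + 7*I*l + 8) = 2*l^2 + 4*l + 13*I*l + 8 + 24*I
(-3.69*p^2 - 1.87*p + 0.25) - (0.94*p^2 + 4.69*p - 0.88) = -4.63*p^2 - 6.56*p + 1.13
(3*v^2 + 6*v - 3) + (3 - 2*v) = 3*v^2 + 4*v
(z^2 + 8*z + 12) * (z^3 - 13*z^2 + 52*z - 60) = z^5 - 5*z^4 - 40*z^3 + 200*z^2 + 144*z - 720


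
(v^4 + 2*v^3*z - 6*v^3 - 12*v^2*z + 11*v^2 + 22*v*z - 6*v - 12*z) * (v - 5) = v^5 + 2*v^4*z - 11*v^4 - 22*v^3*z + 41*v^3 + 82*v^2*z - 61*v^2 - 122*v*z + 30*v + 60*z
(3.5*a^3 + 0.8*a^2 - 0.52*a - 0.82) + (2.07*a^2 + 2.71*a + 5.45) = 3.5*a^3 + 2.87*a^2 + 2.19*a + 4.63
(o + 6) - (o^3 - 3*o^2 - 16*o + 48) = -o^3 + 3*o^2 + 17*o - 42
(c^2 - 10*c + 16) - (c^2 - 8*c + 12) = 4 - 2*c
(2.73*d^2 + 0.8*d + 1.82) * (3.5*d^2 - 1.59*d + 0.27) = 9.555*d^4 - 1.5407*d^3 + 5.8351*d^2 - 2.6778*d + 0.4914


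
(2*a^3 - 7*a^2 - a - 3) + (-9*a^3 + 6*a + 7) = -7*a^3 - 7*a^2 + 5*a + 4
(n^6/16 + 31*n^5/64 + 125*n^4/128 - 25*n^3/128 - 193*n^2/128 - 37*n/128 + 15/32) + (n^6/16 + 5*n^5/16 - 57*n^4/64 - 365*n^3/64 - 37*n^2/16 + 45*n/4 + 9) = n^6/8 + 51*n^5/64 + 11*n^4/128 - 755*n^3/128 - 489*n^2/128 + 1403*n/128 + 303/32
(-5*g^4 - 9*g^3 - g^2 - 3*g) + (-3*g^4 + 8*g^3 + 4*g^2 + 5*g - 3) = -8*g^4 - g^3 + 3*g^2 + 2*g - 3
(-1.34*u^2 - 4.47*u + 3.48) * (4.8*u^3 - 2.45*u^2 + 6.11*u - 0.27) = -6.432*u^5 - 18.173*u^4 + 19.4681*u^3 - 35.4759*u^2 + 22.4697*u - 0.9396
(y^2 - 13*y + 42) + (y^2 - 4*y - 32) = 2*y^2 - 17*y + 10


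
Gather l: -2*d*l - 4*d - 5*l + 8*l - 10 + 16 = -4*d + l*(3 - 2*d) + 6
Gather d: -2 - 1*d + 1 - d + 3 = 2 - 2*d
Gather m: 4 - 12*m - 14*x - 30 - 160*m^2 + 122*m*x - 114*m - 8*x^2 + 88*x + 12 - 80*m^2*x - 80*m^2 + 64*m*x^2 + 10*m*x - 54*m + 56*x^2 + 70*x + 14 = m^2*(-80*x - 240) + m*(64*x^2 + 132*x - 180) + 48*x^2 + 144*x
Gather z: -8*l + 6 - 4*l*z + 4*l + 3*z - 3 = -4*l + z*(3 - 4*l) + 3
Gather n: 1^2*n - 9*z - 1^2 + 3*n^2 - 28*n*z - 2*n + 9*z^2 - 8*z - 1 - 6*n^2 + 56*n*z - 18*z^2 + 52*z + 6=-3*n^2 + n*(28*z - 1) - 9*z^2 + 35*z + 4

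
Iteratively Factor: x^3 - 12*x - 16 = (x + 2)*(x^2 - 2*x - 8) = (x + 2)^2*(x - 4)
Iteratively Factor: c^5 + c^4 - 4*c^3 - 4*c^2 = (c - 2)*(c^4 + 3*c^3 + 2*c^2) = (c - 2)*(c + 2)*(c^3 + c^2) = c*(c - 2)*(c + 2)*(c^2 + c) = c*(c - 2)*(c + 1)*(c + 2)*(c)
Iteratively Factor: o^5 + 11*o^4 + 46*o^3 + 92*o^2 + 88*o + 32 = (o + 2)*(o^4 + 9*o^3 + 28*o^2 + 36*o + 16) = (o + 1)*(o + 2)*(o^3 + 8*o^2 + 20*o + 16) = (o + 1)*(o + 2)^2*(o^2 + 6*o + 8) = (o + 1)*(o + 2)^3*(o + 4)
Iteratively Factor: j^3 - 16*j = (j + 4)*(j^2 - 4*j) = (j - 4)*(j + 4)*(j)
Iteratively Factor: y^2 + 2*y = (y)*(y + 2)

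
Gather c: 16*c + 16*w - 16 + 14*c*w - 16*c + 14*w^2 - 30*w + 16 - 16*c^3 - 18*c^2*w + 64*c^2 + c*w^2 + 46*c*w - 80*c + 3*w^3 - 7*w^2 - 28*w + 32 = -16*c^3 + c^2*(64 - 18*w) + c*(w^2 + 60*w - 80) + 3*w^3 + 7*w^2 - 42*w + 32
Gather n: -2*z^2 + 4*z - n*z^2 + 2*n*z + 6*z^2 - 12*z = n*(-z^2 + 2*z) + 4*z^2 - 8*z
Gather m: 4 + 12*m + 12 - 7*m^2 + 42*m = -7*m^2 + 54*m + 16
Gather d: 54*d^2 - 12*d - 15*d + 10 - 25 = 54*d^2 - 27*d - 15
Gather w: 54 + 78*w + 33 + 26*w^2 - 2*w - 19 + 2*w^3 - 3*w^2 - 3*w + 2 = 2*w^3 + 23*w^2 + 73*w + 70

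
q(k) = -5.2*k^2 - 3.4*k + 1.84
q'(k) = -10.4*k - 3.4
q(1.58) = -16.51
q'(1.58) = -19.83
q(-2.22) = -16.24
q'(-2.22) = 19.69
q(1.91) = -23.62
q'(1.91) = -23.26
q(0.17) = 1.11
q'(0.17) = -5.17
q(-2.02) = -12.51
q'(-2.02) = 17.61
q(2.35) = -34.87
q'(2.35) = -27.84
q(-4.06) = -70.07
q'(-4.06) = 38.82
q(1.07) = -7.75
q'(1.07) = -14.53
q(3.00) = -55.16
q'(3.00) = -34.60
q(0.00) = 1.84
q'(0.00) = -3.40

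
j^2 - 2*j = j*(j - 2)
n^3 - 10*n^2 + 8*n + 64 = (n - 8)*(n - 4)*(n + 2)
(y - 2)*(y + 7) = y^2 + 5*y - 14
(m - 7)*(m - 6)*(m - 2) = m^3 - 15*m^2 + 68*m - 84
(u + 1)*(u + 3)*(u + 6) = u^3 + 10*u^2 + 27*u + 18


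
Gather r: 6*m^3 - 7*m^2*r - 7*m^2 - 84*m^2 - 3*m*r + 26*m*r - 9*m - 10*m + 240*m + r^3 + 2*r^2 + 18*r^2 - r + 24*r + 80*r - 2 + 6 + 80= 6*m^3 - 91*m^2 + 221*m + r^3 + 20*r^2 + r*(-7*m^2 + 23*m + 103) + 84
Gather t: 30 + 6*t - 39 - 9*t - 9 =-3*t - 18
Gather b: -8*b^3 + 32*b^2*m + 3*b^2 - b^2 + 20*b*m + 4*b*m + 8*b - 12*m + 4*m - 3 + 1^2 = -8*b^3 + b^2*(32*m + 2) + b*(24*m + 8) - 8*m - 2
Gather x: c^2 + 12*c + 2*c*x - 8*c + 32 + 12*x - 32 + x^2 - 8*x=c^2 + 4*c + x^2 + x*(2*c + 4)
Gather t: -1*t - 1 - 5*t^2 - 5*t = -5*t^2 - 6*t - 1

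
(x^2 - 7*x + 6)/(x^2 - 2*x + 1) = (x - 6)/(x - 1)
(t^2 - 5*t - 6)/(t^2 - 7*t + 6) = (t + 1)/(t - 1)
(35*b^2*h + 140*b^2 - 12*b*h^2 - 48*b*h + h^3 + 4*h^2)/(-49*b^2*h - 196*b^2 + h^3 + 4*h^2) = (-5*b + h)/(7*b + h)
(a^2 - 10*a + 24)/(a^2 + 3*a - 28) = (a - 6)/(a + 7)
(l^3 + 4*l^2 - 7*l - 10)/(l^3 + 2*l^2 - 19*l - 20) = (l - 2)/(l - 4)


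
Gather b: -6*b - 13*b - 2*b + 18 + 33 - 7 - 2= 42 - 21*b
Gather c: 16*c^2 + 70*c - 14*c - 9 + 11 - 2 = 16*c^2 + 56*c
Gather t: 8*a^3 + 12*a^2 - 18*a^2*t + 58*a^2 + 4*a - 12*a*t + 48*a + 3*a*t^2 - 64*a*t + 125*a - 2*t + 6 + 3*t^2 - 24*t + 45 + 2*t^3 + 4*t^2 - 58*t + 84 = 8*a^3 + 70*a^2 + 177*a + 2*t^3 + t^2*(3*a + 7) + t*(-18*a^2 - 76*a - 84) + 135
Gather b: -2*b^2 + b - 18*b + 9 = -2*b^2 - 17*b + 9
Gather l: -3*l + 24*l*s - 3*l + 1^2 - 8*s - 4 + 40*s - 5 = l*(24*s - 6) + 32*s - 8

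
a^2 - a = a*(a - 1)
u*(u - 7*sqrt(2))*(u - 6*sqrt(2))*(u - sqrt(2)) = u^4 - 14*sqrt(2)*u^3 + 110*u^2 - 84*sqrt(2)*u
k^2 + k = k*(k + 1)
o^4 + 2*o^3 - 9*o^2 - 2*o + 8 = (o - 2)*(o - 1)*(o + 1)*(o + 4)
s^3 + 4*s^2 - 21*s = s*(s - 3)*(s + 7)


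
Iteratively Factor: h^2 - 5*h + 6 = (h - 3)*(h - 2)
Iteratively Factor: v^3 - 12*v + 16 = (v - 2)*(v^2 + 2*v - 8) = (v - 2)*(v + 4)*(v - 2)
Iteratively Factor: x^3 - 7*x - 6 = (x + 1)*(x^2 - x - 6) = (x + 1)*(x + 2)*(x - 3)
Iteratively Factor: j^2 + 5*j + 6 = (j + 2)*(j + 3)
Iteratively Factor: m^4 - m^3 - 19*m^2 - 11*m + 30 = (m - 5)*(m^3 + 4*m^2 + m - 6) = (m - 5)*(m - 1)*(m^2 + 5*m + 6) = (m - 5)*(m - 1)*(m + 3)*(m + 2)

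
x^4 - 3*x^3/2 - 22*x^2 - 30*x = x*(x - 6)*(x + 2)*(x + 5/2)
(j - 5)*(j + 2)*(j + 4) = j^3 + j^2 - 22*j - 40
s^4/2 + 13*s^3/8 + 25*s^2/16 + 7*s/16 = s*(s/2 + 1/2)*(s + 1/2)*(s + 7/4)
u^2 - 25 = (u - 5)*(u + 5)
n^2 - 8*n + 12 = (n - 6)*(n - 2)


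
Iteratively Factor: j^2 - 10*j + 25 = (j - 5)*(j - 5)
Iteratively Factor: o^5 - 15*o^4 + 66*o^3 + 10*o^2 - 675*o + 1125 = (o - 5)*(o^4 - 10*o^3 + 16*o^2 + 90*o - 225) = (o - 5)*(o - 3)*(o^3 - 7*o^2 - 5*o + 75) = (o - 5)^2*(o - 3)*(o^2 - 2*o - 15) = (o - 5)^3*(o - 3)*(o + 3)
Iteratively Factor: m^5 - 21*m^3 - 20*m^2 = (m + 1)*(m^4 - m^3 - 20*m^2) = (m + 1)*(m + 4)*(m^3 - 5*m^2) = (m - 5)*(m + 1)*(m + 4)*(m^2) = m*(m - 5)*(m + 1)*(m + 4)*(m)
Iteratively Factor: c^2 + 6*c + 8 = (c + 4)*(c + 2)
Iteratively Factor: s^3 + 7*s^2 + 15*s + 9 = (s + 1)*(s^2 + 6*s + 9) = (s + 1)*(s + 3)*(s + 3)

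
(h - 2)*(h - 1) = h^2 - 3*h + 2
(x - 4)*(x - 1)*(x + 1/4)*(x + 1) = x^4 - 15*x^3/4 - 2*x^2 + 15*x/4 + 1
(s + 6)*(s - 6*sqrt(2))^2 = s^3 - 12*sqrt(2)*s^2 + 6*s^2 - 72*sqrt(2)*s + 72*s + 432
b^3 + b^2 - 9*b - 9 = (b - 3)*(b + 1)*(b + 3)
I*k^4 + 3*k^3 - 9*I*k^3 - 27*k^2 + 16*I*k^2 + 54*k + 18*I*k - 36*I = (k - 6)*(k - 3)*(k - 2*I)*(I*k + 1)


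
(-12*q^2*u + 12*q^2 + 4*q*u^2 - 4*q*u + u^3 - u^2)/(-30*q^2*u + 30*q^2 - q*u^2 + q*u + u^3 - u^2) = (12*q^2 - 4*q*u - u^2)/(30*q^2 + q*u - u^2)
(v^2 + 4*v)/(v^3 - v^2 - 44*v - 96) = v/(v^2 - 5*v - 24)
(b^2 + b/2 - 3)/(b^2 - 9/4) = 2*(b + 2)/(2*b + 3)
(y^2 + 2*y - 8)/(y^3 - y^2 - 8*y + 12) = (y + 4)/(y^2 + y - 6)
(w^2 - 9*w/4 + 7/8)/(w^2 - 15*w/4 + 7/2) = (w - 1/2)/(w - 2)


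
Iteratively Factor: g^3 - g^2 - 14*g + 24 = (g - 2)*(g^2 + g - 12) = (g - 3)*(g - 2)*(g + 4)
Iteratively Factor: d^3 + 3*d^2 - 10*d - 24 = (d - 3)*(d^2 + 6*d + 8) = (d - 3)*(d + 2)*(d + 4)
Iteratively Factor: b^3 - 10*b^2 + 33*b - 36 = (b - 4)*(b^2 - 6*b + 9) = (b - 4)*(b - 3)*(b - 3)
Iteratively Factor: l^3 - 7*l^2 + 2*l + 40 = (l + 2)*(l^2 - 9*l + 20) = (l - 4)*(l + 2)*(l - 5)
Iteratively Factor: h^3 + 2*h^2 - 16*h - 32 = (h + 4)*(h^2 - 2*h - 8) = (h - 4)*(h + 4)*(h + 2)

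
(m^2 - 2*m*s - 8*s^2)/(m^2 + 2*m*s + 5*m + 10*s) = (m - 4*s)/(m + 5)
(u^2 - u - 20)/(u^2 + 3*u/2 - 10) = 2*(u - 5)/(2*u - 5)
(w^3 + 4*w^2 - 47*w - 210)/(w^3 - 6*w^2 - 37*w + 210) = (w + 5)/(w - 5)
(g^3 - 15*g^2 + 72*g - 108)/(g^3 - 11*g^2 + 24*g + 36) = (g - 3)/(g + 1)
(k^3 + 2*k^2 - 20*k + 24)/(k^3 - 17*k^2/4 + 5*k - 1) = 4*(k + 6)/(4*k - 1)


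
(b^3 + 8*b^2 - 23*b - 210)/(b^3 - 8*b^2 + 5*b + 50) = (b^2 + 13*b + 42)/(b^2 - 3*b - 10)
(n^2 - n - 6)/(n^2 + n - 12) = (n + 2)/(n + 4)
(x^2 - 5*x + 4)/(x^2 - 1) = (x - 4)/(x + 1)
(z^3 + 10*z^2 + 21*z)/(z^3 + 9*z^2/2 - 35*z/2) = 2*(z + 3)/(2*z - 5)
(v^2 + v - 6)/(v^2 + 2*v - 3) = (v - 2)/(v - 1)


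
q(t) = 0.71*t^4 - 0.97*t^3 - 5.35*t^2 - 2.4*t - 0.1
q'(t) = 2.84*t^3 - 2.91*t^2 - 10.7*t - 2.4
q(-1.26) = -1.84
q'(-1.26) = 0.78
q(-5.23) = 536.09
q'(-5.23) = -432.31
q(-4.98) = 435.66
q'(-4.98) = -372.04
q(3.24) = -18.79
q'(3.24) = 28.98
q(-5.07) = 470.09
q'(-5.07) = -393.07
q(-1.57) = -1.45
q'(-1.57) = -3.76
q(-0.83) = -0.90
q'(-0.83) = 2.85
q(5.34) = 264.15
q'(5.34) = 289.94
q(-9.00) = 4953.59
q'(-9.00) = -2212.17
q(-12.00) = 15657.02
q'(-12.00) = -5200.56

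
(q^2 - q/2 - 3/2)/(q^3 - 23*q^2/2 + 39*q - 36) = (q + 1)/(q^2 - 10*q + 24)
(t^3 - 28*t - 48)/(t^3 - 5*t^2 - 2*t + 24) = (t^2 - 2*t - 24)/(t^2 - 7*t + 12)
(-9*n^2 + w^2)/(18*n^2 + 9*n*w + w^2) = (-3*n + w)/(6*n + w)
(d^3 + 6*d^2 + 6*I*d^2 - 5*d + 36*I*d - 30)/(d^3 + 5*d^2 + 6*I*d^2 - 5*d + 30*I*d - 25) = (d + 6)/(d + 5)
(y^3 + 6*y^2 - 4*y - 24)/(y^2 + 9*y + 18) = (y^2 - 4)/(y + 3)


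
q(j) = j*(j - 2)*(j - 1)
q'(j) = j*(j - 2) + j*(j - 1) + (j - 2)*(j - 1) = 3*j^2 - 6*j + 2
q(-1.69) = -16.78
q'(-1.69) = 20.71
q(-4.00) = -120.00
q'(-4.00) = 74.00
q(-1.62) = -15.36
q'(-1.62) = 19.59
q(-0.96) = -5.57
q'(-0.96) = 10.52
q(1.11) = -0.11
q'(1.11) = -0.96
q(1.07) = -0.07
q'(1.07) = -0.99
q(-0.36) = -1.16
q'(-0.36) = 4.55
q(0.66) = 0.30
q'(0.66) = -0.65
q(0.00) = 0.00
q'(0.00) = 2.00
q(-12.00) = -2184.00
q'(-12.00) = 506.00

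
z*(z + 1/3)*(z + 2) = z^3 + 7*z^2/3 + 2*z/3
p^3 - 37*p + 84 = (p - 4)*(p - 3)*(p + 7)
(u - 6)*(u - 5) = u^2 - 11*u + 30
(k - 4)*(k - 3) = k^2 - 7*k + 12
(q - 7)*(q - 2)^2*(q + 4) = q^4 - 7*q^3 - 12*q^2 + 100*q - 112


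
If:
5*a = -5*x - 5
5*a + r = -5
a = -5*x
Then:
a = -5/4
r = 5/4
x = 1/4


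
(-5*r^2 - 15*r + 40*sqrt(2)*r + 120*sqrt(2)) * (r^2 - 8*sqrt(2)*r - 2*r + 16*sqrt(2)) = -5*r^4 - 5*r^3 + 80*sqrt(2)*r^3 - 610*r^2 + 80*sqrt(2)*r^2 - 480*sqrt(2)*r - 640*r + 3840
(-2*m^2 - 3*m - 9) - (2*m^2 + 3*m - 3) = -4*m^2 - 6*m - 6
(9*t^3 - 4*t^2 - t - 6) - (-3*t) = 9*t^3 - 4*t^2 + 2*t - 6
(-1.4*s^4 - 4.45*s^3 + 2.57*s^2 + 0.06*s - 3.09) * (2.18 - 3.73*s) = 5.222*s^5 + 13.5465*s^4 - 19.2871*s^3 + 5.3788*s^2 + 11.6565*s - 6.7362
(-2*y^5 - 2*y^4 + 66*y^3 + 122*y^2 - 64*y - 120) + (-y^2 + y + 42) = -2*y^5 - 2*y^4 + 66*y^3 + 121*y^2 - 63*y - 78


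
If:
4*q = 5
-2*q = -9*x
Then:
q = 5/4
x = 5/18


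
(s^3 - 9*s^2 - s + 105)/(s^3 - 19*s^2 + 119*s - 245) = (s + 3)/(s - 7)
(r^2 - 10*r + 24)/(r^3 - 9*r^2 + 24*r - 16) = (r - 6)/(r^2 - 5*r + 4)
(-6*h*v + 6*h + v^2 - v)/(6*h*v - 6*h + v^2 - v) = (-6*h + v)/(6*h + v)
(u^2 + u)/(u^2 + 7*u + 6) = u/(u + 6)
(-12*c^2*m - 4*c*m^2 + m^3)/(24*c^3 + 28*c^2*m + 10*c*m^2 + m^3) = m*(-6*c + m)/(12*c^2 + 8*c*m + m^2)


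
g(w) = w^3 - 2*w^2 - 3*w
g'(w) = 3*w^2 - 4*w - 3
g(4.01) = 20.29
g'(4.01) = 29.20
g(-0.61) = 0.86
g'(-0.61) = 0.56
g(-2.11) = -11.97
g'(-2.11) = 18.80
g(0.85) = -3.38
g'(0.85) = -4.23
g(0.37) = -1.33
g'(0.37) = -4.07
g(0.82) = -3.25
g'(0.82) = -4.26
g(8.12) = 379.16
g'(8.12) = 162.32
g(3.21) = 2.84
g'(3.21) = 15.07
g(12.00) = 1404.00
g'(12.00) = 381.00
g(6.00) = 126.00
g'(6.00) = 81.00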